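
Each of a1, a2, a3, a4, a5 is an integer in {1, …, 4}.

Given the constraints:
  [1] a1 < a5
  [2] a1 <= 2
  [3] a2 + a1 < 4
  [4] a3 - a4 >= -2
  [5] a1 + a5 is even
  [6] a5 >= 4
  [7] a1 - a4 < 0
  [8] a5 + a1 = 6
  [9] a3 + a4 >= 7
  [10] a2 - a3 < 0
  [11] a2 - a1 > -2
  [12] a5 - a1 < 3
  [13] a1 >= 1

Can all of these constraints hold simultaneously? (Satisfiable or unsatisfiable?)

Satisfiable

The assignment a1 = 2, a2 = 1, a3 = 3, a4 = 4, a5 = 4 works:
  constraint 3 holds since a2 + a1 = 3.
  constraint 4 holds since a3 - a4 = -1.
  constraint 7 holds since a1 - a4 = -2.
The rest check out directly.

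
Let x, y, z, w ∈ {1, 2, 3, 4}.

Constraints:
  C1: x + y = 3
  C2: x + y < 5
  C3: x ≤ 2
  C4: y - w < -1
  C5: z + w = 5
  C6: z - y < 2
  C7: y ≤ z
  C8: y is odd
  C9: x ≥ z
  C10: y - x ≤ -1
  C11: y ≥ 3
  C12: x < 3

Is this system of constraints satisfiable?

Unsatisfiable

From constraints 7 and 11: z ≥ y and y ≥ 3, so z ≥ 3. From constraints 3 and 9: z ≤ x and x ≤ 2, so z ≤ 2. But 2 < 3, so no value of z works.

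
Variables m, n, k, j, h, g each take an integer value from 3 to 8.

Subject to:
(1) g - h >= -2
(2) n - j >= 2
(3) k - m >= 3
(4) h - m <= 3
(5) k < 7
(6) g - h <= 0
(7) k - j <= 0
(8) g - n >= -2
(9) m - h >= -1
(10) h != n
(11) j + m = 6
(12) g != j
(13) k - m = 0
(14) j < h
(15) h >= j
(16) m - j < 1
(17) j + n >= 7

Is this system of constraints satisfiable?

Unsatisfiable

Constraints 2, 3, 6, 7, 8, and 9 give g − n ≥ -2, n − j ≥ 2, j − k ≥ 0, k − m ≥ 3, m − h ≥ -1, h − g ≥ 0.
Adding all 6 inequalities: the left sides telescope to 0, and the right sides sum to (-2) + 2 + 0 + 3 + (-1) + 0 = 2. So 0 ≥ 2, which is false.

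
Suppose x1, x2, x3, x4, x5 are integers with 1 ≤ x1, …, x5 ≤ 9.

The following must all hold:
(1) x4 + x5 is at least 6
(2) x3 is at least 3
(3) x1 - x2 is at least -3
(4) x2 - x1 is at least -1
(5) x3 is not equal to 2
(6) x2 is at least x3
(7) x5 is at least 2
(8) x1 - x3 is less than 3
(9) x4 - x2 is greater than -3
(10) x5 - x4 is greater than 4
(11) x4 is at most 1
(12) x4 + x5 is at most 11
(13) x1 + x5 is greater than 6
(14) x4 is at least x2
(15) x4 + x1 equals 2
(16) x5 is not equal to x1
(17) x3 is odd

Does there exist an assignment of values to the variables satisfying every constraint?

From constraints 2 and 6: x2 ≥ x3 and x3 ≥ 3, so x2 ≥ 3. From constraints 11 and 14: x2 ≤ x4 and x4 ≤ 1, so x2 ≤ 1. But 1 < 3, so no value of x2 works.

Unsatisfiable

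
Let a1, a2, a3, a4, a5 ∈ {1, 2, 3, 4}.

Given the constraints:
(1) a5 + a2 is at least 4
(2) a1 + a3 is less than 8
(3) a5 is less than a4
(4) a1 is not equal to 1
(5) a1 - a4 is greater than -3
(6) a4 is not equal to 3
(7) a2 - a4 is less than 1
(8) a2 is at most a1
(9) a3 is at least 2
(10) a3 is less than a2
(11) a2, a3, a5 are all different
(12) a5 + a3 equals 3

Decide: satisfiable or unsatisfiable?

Try a1 = 4, a2 = 4, a3 = 2, a4 = 4, a5 = 1.
Check constraint 1: a5 + a2 = 5; constraint 2: a1 + a3 = 6. The remaining constraints are straightforward to verify.

Satisfiable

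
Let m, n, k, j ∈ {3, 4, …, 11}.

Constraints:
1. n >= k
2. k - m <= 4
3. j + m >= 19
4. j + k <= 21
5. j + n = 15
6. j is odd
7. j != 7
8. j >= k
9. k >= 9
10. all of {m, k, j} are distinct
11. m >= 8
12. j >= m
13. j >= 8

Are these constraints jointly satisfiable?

From constraints 11 and 12: j ≥ m ≥ 8. From constraints 1 and 9: n ≥ k ≥ 9. Hence j + n ≥ 17. But constraint 5 requires j + n = 15, and 15 < 17. Contradiction.

Unsatisfiable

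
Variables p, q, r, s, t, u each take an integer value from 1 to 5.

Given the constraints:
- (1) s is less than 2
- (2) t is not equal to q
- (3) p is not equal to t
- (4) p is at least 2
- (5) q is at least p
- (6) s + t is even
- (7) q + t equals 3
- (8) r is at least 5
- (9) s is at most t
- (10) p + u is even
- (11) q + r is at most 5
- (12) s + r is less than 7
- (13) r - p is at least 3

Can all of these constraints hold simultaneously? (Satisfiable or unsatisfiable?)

Unsatisfiable

From constraints 4 and 5: q ≥ p ≥ 2. From constraint 8: r ≥ 5. Hence q + r ≥ 7. But constraint 11 requires q + r ≤ 5, and 5 < 7. Contradiction.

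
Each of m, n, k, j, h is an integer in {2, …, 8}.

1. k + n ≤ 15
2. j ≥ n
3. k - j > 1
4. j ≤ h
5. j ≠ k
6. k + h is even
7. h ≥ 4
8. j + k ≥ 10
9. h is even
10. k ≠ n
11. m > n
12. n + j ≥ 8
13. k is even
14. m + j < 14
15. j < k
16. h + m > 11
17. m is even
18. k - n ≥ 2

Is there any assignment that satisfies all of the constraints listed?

Take m = 8, n = 4, k = 8, j = 5, h = 6. Then constraint 1: k + n = 12; constraint 3: k - j = 3; constraint 8: j + k = 13, and every other listed constraint is also met.

Satisfiable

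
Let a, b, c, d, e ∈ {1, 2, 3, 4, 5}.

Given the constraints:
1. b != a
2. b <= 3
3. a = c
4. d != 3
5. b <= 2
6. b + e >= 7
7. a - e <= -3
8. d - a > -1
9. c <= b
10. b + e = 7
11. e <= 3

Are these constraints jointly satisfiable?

From constraint 2: b ≤ 3. From constraint 11: e ≤ 3. Hence b + e ≤ 6. But constraint 6 requires b + e ≥ 7, and 7 > 6. Contradiction.

Unsatisfiable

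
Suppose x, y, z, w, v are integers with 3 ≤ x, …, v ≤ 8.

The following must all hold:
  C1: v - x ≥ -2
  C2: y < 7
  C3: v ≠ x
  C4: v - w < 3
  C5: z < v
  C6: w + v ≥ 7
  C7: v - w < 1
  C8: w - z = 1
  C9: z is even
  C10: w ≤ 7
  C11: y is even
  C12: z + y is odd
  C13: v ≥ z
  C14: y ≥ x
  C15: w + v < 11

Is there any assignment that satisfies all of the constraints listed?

Unsatisfiable

Constraint 9 makes z even and constraint 11 makes y even, so z + y must be even. Constraint 12 says z + y is odd — contradiction.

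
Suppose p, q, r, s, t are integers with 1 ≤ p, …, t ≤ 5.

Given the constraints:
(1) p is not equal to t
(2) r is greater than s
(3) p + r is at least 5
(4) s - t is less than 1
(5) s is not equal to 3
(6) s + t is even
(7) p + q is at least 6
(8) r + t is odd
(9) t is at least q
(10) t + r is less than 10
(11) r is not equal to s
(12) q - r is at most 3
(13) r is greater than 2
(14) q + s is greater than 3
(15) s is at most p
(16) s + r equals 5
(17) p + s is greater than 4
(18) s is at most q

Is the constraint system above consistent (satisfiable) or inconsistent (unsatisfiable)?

Satisfiable

Setting (p, q, r, s, t) = (5, 4, 3, 2, 4) satisfies everything: constraint 3: p + r = 8; constraint 4: s - t = -2, and the others follow.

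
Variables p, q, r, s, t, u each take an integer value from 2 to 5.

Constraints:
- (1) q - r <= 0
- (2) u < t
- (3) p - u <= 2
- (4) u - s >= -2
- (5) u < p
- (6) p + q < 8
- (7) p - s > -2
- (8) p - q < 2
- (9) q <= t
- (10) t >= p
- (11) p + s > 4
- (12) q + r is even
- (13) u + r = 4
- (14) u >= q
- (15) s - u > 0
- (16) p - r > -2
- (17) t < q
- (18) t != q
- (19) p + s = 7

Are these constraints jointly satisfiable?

Constraints 5, 10, 14, and 17 give u < p, p ≤ t, t < q, q ≤ u. Chaining: u < p ≤ t < q ≤ u, which forces u < u — impossible.

Unsatisfiable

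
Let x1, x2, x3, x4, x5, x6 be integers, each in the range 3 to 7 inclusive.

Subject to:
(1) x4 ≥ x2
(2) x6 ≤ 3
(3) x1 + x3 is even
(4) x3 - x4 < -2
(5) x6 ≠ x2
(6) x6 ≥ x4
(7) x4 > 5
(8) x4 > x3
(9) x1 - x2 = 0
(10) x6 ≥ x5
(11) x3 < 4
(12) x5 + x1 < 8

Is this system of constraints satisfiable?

From constraint 7: x4 ≥ 6. From constraints 2 and 6: x4 ≤ x6 and x6 ≤ 3, so x4 ≤ 3. But 3 < 6, so no value of x4 works.

Unsatisfiable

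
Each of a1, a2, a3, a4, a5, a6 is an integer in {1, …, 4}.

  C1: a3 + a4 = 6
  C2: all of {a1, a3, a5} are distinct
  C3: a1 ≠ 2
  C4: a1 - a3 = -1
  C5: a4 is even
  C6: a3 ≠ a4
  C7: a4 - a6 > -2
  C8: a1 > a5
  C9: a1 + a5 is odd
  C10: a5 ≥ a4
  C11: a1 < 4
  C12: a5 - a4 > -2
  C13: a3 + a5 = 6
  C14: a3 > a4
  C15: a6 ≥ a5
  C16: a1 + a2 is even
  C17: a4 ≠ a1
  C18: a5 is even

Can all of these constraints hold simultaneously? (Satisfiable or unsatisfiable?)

Try a1 = 3, a2 = 1, a3 = 4, a4 = 2, a5 = 2, a6 = 3.
Check constraint 1: a3 + a4 = 6; constraint 4: a1 - a3 = -1; constraint 7: a4 - a6 = -1. The remaining constraints are straightforward to verify.

Satisfiable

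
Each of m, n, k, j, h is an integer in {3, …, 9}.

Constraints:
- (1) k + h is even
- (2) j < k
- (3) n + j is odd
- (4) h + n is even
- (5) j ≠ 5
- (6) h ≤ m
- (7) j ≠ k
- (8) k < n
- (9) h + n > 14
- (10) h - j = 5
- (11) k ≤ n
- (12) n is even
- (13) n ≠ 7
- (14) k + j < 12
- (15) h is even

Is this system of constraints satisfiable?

Satisfiable

The assignment m = 8, n = 8, k = 6, j = 3, h = 8 works:
  constraint 9 holds since h + n = 16.
  constraint 10 holds since h - j = 5.
The rest check out directly.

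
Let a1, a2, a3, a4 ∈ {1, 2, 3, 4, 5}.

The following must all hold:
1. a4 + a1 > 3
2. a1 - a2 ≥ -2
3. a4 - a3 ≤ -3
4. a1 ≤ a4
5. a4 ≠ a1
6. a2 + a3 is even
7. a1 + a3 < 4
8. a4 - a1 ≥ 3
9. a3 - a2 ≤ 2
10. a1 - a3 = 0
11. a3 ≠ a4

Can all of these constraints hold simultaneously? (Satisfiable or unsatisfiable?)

Unsatisfiable

Constraints 2, 3, 8, and 9 give a1 − a2 ≥ -2, a2 − a3 ≥ -2, a3 − a4 ≥ 3, a4 − a1 ≥ 3.
Adding all 4 inequalities: the left sides telescope to 0, and the right sides sum to (-2) + (-2) + 3 + 3 = 2. So 0 ≥ 2, which is false.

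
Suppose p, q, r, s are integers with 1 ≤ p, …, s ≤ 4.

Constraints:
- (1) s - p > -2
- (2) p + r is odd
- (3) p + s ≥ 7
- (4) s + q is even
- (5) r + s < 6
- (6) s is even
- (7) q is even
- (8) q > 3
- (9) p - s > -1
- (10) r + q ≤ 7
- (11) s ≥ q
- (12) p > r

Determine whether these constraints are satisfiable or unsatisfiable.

Satisfiable

Take p = 4, q = 4, r = 1, s = 4. Then constraint 1: s - p = 0; constraint 3: p + s = 8, and every other listed constraint is also met.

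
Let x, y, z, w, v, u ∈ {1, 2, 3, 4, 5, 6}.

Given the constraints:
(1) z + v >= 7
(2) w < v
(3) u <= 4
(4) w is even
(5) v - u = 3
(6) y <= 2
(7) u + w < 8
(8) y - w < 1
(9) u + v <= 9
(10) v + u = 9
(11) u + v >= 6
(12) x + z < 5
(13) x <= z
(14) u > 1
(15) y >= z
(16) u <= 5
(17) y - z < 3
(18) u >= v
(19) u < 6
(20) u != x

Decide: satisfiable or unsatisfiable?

From constraints 6 and 15: z ≤ y ≤ 2. From constraints 3 and 18: v ≤ u ≤ 4. Hence z + v ≤ 6. But constraint 1 requires z + v ≥ 7, and 7 > 6. Contradiction.

Unsatisfiable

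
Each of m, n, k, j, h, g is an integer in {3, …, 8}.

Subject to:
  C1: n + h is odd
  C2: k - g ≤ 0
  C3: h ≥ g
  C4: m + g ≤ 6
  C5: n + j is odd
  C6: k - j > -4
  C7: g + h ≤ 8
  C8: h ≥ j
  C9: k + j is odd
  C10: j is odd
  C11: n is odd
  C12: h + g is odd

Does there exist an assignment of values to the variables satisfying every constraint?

Constraint 11 makes n odd and constraint 10 makes j odd, so n + j must be even. Constraint 5 says n + j is odd — contradiction.

Unsatisfiable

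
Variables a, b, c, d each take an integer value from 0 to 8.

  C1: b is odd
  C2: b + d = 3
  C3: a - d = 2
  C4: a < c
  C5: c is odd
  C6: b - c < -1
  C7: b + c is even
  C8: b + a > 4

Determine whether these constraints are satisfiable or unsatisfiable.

One satisfying assignment is a = 2, b = 3, c = 5, d = 0.
For the less obvious constraints — constraint 2: b + d = 3; constraint 3: a - d = 2 — and the others hold by inspection.

Satisfiable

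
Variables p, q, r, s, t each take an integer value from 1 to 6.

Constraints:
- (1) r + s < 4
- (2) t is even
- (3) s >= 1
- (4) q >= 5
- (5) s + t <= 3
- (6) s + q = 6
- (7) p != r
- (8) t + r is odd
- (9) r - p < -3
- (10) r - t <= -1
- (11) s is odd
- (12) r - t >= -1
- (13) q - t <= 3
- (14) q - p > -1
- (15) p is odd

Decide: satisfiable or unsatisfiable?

Try p = 5, q = 5, r = 1, s = 1, t = 2.
Check constraint 1: r + s = 2; constraint 5: s + t = 3; constraint 6: s + q = 6. The remaining constraints are straightforward to verify.

Satisfiable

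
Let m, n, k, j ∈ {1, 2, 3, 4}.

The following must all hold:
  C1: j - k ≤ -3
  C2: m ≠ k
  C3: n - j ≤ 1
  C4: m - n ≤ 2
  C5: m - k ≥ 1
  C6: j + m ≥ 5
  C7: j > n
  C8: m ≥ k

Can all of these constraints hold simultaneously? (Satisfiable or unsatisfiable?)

Constraints 1, 3, 4, and 5 give j − n ≥ -1, n − m ≥ -2, m − k ≥ 1, k − j ≥ 3.
Adding all 4 inequalities: the left sides telescope to 0, and the right sides sum to (-1) + (-2) + 1 + 3 = 1. So 0 ≥ 1, which is false.

Unsatisfiable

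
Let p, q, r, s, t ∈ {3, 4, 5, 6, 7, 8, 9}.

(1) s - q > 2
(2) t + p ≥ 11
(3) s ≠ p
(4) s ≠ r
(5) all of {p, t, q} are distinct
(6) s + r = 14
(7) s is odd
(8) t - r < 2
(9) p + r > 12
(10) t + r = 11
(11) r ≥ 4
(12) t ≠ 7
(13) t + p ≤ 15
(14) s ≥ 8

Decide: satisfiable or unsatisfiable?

Satisfiable

One satisfying assignment is p = 8, q = 5, r = 5, s = 9, t = 6.
For the less obvious constraints — constraint 1: s - q = 4; constraint 2: t + p = 14; constraint 6: s + r = 14 — and the others hold by inspection.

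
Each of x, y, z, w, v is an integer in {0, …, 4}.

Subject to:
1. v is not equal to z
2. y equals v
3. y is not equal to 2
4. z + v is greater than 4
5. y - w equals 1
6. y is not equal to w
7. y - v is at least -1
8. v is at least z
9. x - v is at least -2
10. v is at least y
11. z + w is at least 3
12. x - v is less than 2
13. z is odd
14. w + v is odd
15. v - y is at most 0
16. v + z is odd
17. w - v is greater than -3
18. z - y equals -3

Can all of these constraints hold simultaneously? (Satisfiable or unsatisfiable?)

Satisfiable

Try x = 3, y = 4, z = 1, w = 3, v = 4.
Check constraint 4: z + v = 5; constraint 5: y - w = 1. The remaining constraints are straightforward to verify.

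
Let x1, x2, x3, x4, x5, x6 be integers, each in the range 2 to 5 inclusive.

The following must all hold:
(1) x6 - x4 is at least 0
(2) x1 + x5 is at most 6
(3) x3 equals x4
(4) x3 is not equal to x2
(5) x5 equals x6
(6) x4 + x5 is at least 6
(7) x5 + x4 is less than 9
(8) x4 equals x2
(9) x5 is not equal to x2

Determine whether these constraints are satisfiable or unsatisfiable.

From constraints 3 and 8, x3 = x4 = x2, so x3 = x2. But constraint 4 says x3 ≠ x2. Contradiction.

Unsatisfiable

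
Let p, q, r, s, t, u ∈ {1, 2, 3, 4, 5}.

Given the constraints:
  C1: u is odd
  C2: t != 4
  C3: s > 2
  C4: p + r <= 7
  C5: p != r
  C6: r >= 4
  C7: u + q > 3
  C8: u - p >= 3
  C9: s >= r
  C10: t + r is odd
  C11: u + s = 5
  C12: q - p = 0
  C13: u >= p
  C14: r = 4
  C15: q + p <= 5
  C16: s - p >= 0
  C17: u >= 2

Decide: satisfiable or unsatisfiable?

From constraint 17: u ≥ 2. From constraints 6 and 9: s ≥ r ≥ 4. Hence u + s ≥ 6. But constraint 11 requires u + s = 5, and 5 < 6. Contradiction.

Unsatisfiable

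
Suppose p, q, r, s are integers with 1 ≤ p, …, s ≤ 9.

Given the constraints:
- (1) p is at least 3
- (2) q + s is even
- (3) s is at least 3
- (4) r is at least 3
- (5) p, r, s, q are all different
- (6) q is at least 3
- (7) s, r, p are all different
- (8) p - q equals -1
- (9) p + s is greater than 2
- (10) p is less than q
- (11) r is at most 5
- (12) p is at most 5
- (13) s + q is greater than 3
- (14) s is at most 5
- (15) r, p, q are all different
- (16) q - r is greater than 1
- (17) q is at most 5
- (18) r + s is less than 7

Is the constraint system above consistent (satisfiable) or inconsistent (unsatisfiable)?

Constraints 1, 3, 4, 6, 11, 12, 14, and 17 confine each of p, r, s, q to the 3 values {3, …, 5}.
Constraint 5 requires all 4 of them to be distinct, but only 3 values are available — impossible by the pigeonhole principle.

Unsatisfiable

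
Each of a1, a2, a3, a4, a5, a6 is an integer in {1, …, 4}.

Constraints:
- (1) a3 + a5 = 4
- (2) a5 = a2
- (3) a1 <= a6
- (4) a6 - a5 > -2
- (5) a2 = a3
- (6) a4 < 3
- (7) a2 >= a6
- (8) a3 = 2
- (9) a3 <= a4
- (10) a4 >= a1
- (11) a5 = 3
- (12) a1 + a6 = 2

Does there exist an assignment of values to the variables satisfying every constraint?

Unsatisfiable

Constraint 11 fixes a5 = 3 and constraint 8 fixes a3 = 2. Constraints 2 and 5 give a5 = a2 = a3, so a5 = a3. But 3 ≠ 2 — contradiction.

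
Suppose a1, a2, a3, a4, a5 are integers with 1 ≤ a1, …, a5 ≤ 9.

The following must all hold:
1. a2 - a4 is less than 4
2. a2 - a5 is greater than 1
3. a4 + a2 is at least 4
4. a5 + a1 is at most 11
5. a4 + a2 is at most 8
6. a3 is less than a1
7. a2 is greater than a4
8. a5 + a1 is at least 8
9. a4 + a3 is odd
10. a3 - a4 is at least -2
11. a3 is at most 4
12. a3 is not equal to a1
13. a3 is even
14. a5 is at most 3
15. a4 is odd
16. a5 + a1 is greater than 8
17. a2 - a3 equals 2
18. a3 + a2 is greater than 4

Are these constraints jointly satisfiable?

Satisfiable

Setting (a1, a2, a3, a4, a5) = (9, 4, 2, 3, 2) satisfies everything: constraint 1: a2 - a4 = 1; constraint 2: a2 - a5 = 2; constraint 3: a4 + a2 = 7, and the others follow.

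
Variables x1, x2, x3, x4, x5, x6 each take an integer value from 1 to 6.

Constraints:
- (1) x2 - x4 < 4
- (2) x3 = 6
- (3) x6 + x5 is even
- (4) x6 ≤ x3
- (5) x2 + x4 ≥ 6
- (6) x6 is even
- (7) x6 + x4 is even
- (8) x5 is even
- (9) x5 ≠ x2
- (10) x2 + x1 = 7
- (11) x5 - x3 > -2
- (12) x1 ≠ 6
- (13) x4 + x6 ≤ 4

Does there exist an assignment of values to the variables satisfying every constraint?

Satisfiable

The assignment x1 = 2, x2 = 5, x3 = 6, x4 = 2, x5 = 6, x6 = 2 works:
  constraint 1 holds since x2 - x4 = 3.
  constraint 5 holds since x2 + x4 = 7.
  constraint 10 holds since x2 + x1 = 7.
The rest check out directly.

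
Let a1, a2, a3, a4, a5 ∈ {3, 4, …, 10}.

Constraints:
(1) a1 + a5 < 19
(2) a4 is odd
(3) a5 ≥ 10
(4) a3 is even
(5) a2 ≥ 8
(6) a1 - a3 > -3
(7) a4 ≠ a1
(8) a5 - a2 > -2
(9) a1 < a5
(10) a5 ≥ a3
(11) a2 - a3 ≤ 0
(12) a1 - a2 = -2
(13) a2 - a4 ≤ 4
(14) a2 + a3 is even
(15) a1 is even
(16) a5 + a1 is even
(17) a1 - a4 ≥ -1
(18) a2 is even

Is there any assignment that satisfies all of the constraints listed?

The assignment a1 = 8, a2 = 10, a3 = 10, a4 = 7, a5 = 10 works:
  constraint 1 holds since a1 + a5 = 18.
  constraint 6 holds since a1 - a3 = -2.
  constraint 8 holds since a5 - a2 = 0.
The rest check out directly.

Satisfiable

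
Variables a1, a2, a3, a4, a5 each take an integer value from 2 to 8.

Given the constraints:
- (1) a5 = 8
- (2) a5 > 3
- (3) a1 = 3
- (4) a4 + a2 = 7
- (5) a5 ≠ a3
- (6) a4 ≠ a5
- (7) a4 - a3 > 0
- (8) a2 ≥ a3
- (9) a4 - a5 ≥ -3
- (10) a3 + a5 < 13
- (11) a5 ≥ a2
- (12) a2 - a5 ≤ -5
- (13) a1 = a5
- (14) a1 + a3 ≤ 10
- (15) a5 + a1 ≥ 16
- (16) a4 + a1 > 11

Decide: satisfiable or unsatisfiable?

Unsatisfiable

Constraint 3 fixes a1 = 3 and constraint 1 fixes a5 = 8, but constraint 13 requires a1 = a5. Since 3 ≠ 8, contradiction.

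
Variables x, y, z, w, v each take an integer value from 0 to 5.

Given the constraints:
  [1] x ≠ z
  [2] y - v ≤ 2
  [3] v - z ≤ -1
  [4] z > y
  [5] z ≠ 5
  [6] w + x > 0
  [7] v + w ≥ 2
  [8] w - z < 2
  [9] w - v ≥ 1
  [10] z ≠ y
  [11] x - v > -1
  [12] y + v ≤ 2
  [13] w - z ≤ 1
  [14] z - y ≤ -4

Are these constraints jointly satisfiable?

Unsatisfiable

Constraints 2, 9, 13, and 14 give w − v ≥ 1, v − y ≥ -2, y − z ≥ 4, z − w ≥ -1.
Adding all 4 inequalities: the left sides telescope to 0, and the right sides sum to 1 + (-2) + 4 + (-1) = 2. So 0 ≥ 2, which is false.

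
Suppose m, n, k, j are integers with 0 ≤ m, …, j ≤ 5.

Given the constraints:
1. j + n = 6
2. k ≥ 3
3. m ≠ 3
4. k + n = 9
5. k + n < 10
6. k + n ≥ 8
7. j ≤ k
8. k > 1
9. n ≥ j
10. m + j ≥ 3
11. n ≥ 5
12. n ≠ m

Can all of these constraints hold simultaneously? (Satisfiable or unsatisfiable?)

Satisfiable

One satisfying assignment is m = 4, n = 5, k = 4, j = 1.
For the less obvious constraints — constraint 1: j + n = 6; constraint 4: k + n = 9; constraint 5: k + n = 9 — and the others hold by inspection.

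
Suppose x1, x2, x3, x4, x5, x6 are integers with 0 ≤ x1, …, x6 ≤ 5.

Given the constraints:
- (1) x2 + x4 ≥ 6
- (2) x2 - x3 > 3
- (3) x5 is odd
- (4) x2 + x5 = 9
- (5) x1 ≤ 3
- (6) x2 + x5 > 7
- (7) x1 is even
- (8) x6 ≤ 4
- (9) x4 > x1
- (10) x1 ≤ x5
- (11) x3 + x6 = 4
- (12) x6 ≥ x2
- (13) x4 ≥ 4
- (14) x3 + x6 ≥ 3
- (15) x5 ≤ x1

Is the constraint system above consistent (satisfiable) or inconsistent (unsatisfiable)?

From constraints 8 and 12: x2 ≤ x6 ≤ 4. From constraints 5 and 15: x5 ≤ x1 ≤ 3. Hence x2 + x5 ≤ 7. But constraint 4 requires x2 + x5 = 9, and 9 > 7. Contradiction.

Unsatisfiable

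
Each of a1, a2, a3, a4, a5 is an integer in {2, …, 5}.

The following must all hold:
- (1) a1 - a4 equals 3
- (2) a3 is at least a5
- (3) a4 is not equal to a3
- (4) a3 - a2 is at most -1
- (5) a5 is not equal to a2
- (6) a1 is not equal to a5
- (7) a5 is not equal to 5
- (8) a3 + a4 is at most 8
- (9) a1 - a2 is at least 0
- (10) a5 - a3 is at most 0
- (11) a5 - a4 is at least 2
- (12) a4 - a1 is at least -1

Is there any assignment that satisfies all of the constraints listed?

Constraints 4, 9, 10, 11, and 12 give a4 − a1 ≥ -1, a1 − a2 ≥ 0, a2 − a3 ≥ 1, a3 − a5 ≥ 0, a5 − a4 ≥ 2.
Adding all 5 inequalities: the left sides telescope to 0, and the right sides sum to (-1) + 0 + 1 + 0 + 2 = 2. So 0 ≥ 2, which is false.

Unsatisfiable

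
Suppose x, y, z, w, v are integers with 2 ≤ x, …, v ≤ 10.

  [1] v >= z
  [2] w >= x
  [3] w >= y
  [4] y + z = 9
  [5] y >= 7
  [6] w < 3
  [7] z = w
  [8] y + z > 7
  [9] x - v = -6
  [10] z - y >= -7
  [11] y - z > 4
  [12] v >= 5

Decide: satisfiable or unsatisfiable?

From constraints 3 and 5: w ≥ y and y ≥ 7, so w ≥ 7. From constraint 6: w ≤ 2. But 2 < 7, so no value of w works.

Unsatisfiable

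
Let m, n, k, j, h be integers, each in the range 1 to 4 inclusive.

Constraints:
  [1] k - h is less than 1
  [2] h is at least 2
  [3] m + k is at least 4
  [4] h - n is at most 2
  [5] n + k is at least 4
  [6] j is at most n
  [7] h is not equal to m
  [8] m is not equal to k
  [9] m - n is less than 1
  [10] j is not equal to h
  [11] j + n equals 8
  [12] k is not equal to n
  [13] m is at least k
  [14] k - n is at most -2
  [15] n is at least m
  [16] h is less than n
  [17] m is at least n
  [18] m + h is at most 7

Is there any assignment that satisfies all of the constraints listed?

Satisfiable

One satisfying assignment is m = 4, n = 4, k = 1, j = 4, h = 3.
For the less obvious constraints — constraint 1: k - h = -2; constraint 3: m + k = 5 — and the others hold by inspection.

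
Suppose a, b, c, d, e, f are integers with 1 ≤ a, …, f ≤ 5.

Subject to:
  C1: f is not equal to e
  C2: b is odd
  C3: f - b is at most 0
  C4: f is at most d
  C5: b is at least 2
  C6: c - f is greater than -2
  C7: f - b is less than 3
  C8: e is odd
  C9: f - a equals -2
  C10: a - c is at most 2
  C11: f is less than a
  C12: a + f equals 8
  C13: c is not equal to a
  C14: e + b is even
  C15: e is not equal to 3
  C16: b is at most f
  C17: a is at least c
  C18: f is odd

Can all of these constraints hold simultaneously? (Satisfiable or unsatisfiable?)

Satisfiable

Try a = 5, b = 3, c = 3, d = 3, e = 1, f = 3.
Check constraint 3: f - b = 0; constraint 6: c - f = 0; constraint 7: f - b = 0. The remaining constraints are straightforward to verify.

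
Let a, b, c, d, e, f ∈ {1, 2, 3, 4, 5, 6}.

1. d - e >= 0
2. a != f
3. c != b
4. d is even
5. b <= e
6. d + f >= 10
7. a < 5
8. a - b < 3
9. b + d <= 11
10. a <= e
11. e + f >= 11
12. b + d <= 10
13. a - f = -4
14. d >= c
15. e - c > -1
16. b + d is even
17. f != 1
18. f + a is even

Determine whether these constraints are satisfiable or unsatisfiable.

The assignment a = 2, b = 2, c = 5, d = 6, e = 6, f = 6 works:
  constraint 1 holds since d - e = 0.
  constraint 6 holds since d + f = 12.
  constraint 8 holds since a - b = 0.
The rest check out directly.

Satisfiable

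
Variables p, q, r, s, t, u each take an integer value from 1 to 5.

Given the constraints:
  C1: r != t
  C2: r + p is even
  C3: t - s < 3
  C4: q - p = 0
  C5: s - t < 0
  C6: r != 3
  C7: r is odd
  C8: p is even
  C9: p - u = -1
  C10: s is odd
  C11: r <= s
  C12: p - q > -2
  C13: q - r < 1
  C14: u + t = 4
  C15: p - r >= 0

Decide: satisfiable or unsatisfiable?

Constraint 7 makes r odd and constraint 8 makes p even, so r + p must be odd. Constraint 2 says r + p is even — contradiction.

Unsatisfiable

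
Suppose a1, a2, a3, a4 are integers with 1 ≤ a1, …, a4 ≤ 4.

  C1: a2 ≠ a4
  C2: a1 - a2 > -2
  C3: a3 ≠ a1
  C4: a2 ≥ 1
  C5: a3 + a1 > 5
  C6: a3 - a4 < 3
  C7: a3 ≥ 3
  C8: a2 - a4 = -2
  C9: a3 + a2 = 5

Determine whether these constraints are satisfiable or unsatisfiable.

Setting (a1, a2, a3, a4) = (2, 1, 4, 3) satisfies everything: constraint 2: a1 - a2 = 1; constraint 5: a3 + a1 = 6, and the others follow.

Satisfiable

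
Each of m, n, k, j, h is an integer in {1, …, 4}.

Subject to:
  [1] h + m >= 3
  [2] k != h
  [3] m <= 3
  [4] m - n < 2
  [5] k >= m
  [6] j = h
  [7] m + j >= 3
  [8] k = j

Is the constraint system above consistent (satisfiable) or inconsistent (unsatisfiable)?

Unsatisfiable

From constraints 6 and 8, k = j = h, so k = h. But constraint 2 says k ≠ h. Contradiction.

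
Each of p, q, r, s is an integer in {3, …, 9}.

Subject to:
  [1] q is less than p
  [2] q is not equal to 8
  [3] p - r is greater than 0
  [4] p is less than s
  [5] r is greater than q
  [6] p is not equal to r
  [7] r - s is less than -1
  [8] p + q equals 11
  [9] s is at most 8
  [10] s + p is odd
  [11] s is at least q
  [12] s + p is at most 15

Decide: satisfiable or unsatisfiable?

Satisfiable

Take p = 7, q = 4, r = 5, s = 8. Then constraint 3: p - r = 2; constraint 7: r - s = -3, and every other listed constraint is also met.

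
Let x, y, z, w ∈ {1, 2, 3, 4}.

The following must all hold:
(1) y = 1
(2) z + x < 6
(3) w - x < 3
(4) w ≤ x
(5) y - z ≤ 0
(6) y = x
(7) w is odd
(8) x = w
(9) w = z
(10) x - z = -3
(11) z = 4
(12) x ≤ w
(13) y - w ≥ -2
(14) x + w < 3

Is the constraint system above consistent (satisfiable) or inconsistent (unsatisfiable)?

Constraint 1 fixes y = 1 and constraint 11 fixes z = 4. Constraints 6, 8, and 9 give y = x = w = z, so y = z. But 1 ≠ 4 — contradiction.

Unsatisfiable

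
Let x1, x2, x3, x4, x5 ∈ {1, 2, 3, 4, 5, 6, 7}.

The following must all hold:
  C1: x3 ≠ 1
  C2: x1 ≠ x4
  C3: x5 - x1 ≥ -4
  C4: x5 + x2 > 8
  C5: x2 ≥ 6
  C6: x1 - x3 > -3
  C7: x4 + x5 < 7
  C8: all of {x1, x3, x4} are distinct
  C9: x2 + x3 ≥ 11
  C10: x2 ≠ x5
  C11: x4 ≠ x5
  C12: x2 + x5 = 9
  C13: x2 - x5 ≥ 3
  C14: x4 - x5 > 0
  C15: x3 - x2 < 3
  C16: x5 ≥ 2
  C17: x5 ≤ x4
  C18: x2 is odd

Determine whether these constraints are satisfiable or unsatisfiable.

Setting (x1, x2, x3, x4, x5) = (6, 7, 7, 4, 2) satisfies everything: constraint 3: x5 - x1 = -4; constraint 4: x5 + x2 = 9; constraint 6: x1 - x3 = -1, and the others follow.

Satisfiable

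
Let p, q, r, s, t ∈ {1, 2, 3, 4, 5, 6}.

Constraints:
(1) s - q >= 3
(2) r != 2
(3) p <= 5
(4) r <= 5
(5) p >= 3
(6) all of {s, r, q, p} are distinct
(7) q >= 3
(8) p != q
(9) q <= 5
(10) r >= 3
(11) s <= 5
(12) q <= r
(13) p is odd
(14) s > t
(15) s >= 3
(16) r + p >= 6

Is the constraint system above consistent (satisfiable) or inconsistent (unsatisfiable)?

Unsatisfiable

Constraints 3, 4, 5, 7, 9, 10, 11, and 15 confine each of s, r, q, p to the 3 values {3, …, 5}.
Constraint 6 requires all 4 of them to be distinct, but only 3 values are available — impossible by the pigeonhole principle.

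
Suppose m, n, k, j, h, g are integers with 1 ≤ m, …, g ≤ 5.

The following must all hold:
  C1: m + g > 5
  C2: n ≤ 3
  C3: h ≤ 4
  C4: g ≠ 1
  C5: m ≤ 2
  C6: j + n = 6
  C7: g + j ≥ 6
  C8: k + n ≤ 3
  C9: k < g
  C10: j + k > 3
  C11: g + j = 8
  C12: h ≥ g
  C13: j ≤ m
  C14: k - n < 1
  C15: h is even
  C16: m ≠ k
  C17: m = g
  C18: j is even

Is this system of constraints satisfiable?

Unsatisfiable

From constraints 3 and 12: g ≤ h ≤ 4. From constraints 5 and 13: j ≤ m ≤ 2. Hence g + j ≤ 6. But constraint 11 requires g + j = 8, and 8 > 6. Contradiction.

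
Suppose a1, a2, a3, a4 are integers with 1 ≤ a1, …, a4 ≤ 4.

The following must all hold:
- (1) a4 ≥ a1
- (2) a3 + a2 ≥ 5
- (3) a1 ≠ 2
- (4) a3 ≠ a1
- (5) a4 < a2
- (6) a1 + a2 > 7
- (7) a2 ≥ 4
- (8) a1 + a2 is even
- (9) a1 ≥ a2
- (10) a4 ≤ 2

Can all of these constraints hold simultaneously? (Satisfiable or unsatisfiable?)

From constraints 7 and 9: a1 ≥ a2 and a2 ≥ 4, so a1 ≥ 4. From constraints 1 and 10: a1 ≤ a4 and a4 ≤ 2, so a1 ≤ 2. But 2 < 4, so no value of a1 works.

Unsatisfiable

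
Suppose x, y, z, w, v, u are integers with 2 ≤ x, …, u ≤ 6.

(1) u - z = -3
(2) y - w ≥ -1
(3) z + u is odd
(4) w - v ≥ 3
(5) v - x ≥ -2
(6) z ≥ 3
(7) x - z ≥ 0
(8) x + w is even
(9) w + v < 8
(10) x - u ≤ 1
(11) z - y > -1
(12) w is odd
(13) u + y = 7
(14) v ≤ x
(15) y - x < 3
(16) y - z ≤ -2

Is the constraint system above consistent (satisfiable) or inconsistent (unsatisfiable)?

Unsatisfiable

Constraints 2, 4, 5, 7, and 16 give x − z ≥ 0, z − y ≥ 2, y − w ≥ -1, w − v ≥ 3, v − x ≥ -2.
Adding all 5 inequalities: the left sides telescope to 0, and the right sides sum to 0 + 2 + (-1) + 3 + (-2) = 2. So 0 ≥ 2, which is false.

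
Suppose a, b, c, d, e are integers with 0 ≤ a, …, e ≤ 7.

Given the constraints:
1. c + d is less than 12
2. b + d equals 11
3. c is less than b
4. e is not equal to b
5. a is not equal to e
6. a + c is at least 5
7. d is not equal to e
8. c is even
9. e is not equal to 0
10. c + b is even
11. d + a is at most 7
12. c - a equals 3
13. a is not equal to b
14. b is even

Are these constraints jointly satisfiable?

One satisfying assignment is a = 1, b = 6, c = 4, d = 5, e = 7.
For the less obvious constraints — constraint 1: c + d = 9; constraint 2: b + d = 11 — and the others hold by inspection.

Satisfiable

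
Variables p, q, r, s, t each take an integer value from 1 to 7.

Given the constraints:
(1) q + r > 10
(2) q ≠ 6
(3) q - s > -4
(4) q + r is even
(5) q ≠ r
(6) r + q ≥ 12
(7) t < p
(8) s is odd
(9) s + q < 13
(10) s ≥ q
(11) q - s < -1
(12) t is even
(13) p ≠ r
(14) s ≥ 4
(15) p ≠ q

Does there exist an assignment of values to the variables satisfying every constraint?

Setting (p, q, r, s, t) = (3, 5, 7, 7, 2) satisfies everything: constraint 1: q + r = 12; constraint 3: q - s = -2, and the others follow.

Satisfiable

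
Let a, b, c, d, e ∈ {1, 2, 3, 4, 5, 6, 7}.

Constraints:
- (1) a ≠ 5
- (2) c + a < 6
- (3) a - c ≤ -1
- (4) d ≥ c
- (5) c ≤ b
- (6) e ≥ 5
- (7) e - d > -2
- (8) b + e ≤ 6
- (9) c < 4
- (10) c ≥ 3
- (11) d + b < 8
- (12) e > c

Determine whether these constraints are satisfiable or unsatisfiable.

From constraints 5 and 10: b ≥ c ≥ 3. From constraint 6: e ≥ 5. Hence b + e ≥ 8. But constraint 8 requires b + e ≤ 6, and 6 < 8. Contradiction.

Unsatisfiable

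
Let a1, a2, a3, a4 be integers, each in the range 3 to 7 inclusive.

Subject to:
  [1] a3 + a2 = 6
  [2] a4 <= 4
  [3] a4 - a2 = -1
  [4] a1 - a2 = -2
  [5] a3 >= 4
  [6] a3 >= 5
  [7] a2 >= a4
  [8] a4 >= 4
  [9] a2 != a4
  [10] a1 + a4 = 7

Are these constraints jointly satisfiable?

Unsatisfiable

From constraint 5: a3 ≥ 4. From constraints 7 and 8: a2 ≥ a4 ≥ 4. Hence a3 + a2 ≥ 8. But constraint 1 requires a3 + a2 = 6, and 6 < 8. Contradiction.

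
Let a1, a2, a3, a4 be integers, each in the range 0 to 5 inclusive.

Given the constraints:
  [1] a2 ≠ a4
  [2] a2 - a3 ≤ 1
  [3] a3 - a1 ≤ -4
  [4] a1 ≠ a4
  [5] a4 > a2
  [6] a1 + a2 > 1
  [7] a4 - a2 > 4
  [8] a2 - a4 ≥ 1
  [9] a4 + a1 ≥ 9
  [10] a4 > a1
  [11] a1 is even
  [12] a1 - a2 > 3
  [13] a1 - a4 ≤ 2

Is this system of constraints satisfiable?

Constraints 2, 3, 8, and 13 give a3 − a2 ≥ -1, a2 − a4 ≥ 1, a4 − a1 ≥ -2, a1 − a3 ≥ 4.
Adding all 4 inequalities: the left sides telescope to 0, and the right sides sum to (-1) + 1 + (-2) + 4 = 2. So 0 ≥ 2, which is false.

Unsatisfiable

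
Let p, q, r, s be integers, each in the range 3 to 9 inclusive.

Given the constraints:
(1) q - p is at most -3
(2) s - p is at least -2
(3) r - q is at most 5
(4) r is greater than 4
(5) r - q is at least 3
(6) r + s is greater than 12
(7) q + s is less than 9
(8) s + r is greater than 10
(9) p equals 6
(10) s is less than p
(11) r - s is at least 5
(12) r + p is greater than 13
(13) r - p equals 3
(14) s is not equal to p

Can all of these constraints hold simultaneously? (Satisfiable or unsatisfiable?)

Unsatisfiable

Constraints 1, 2, 3, and 11 give r − s ≥ 5, s − p ≥ -2, p − q ≥ 3, q − r ≥ -5.
Adding all 4 inequalities: the left sides telescope to 0, and the right sides sum to 5 + (-2) + 3 + (-5) = 1. So 0 ≥ 1, which is false.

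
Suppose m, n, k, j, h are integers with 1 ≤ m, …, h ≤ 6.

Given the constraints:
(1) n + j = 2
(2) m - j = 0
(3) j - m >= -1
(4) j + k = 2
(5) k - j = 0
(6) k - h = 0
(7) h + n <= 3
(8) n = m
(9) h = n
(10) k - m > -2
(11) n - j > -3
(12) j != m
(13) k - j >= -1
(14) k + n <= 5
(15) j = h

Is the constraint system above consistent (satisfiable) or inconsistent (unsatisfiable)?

Unsatisfiable

From constraints 8, 9, and 15, j = h = n = m, so j = m. But constraint 12 says j ≠ m. Contradiction.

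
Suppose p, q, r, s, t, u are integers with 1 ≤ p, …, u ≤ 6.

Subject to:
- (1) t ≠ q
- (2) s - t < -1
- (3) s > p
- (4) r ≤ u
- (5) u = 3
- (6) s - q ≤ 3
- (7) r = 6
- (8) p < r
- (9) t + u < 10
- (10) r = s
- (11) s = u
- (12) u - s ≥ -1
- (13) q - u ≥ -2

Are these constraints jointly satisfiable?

Unsatisfiable

Constraint 7 fixes r = 6 and constraint 5 fixes u = 3. Constraints 10 and 11 give r = s = u, so r = u. But 6 ≠ 3 — contradiction.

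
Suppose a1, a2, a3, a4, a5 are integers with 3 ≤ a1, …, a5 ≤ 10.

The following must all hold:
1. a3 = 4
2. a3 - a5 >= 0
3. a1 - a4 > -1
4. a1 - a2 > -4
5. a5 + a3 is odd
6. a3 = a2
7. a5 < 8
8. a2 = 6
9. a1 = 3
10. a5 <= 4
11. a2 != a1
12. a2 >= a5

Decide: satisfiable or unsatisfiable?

Constraint 1 fixes a3 = 4 and constraint 8 fixes a2 = 6, but constraint 6 requires a3 = a2. Since 4 ≠ 6, contradiction.

Unsatisfiable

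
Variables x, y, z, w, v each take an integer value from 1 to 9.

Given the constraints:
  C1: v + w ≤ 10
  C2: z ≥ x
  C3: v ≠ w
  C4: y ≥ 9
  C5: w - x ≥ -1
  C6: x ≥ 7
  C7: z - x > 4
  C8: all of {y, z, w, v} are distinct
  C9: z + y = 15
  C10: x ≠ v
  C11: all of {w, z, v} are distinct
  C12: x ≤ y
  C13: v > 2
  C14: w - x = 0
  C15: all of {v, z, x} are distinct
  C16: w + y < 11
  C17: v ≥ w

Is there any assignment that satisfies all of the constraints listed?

From constraints 2 and 6: z ≥ x ≥ 7. From constraint 4: y ≥ 9. Hence z + y ≥ 16. But constraint 9 requires z + y = 15, and 15 < 16. Contradiction.

Unsatisfiable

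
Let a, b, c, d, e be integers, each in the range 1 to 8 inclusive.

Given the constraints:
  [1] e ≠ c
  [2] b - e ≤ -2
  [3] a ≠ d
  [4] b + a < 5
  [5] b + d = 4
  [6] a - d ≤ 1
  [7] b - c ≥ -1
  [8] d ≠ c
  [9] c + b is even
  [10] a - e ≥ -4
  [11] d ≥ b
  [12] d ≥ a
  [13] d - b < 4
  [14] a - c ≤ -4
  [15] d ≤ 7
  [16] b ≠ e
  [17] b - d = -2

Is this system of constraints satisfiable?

Unsatisfiable

Constraints 2, 7, 10, and 14 give a − e ≥ -4, e − b ≥ 2, b − c ≥ -1, c − a ≥ 4.
Adding all 4 inequalities: the left sides telescope to 0, and the right sides sum to (-4) + 2 + (-1) + 4 = 1. So 0 ≥ 1, which is false.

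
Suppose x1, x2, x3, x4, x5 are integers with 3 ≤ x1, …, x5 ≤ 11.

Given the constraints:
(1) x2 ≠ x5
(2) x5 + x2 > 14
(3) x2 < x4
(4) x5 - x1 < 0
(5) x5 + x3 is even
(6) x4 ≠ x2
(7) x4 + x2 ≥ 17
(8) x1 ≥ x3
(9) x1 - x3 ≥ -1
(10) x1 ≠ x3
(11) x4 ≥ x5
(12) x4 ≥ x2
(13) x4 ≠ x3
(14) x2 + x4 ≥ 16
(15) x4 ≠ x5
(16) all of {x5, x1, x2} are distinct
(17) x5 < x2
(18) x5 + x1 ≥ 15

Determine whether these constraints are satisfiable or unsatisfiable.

One satisfying assignment is x1 = 9, x2 = 8, x3 = 7, x4 = 10, x5 = 7.
For the less obvious constraints — constraint 2: x5 + x2 = 15; constraint 4: x5 - x1 = -2; constraint 7: x4 + x2 = 18 — and the others hold by inspection.

Satisfiable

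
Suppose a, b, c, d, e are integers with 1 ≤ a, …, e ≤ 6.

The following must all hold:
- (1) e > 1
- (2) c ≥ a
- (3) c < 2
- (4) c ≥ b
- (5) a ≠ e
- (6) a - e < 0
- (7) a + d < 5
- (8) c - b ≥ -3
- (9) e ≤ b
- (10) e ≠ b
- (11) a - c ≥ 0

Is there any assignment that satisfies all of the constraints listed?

Constraints 4, 6, 9, and 11 give e ≤ b, b ≤ c, c ≤ a, a < e. Chaining: e ≤ b ≤ c ≤ a < e, which forces e < e — impossible.

Unsatisfiable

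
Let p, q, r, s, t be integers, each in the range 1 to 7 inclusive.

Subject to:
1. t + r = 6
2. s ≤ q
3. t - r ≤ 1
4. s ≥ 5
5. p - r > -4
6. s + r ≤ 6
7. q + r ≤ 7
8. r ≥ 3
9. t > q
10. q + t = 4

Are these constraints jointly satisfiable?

From constraints 2 and 4: q ≥ s ≥ 5. From constraint 8: r ≥ 3. Hence q + r ≥ 8. But constraint 7 requires q + r ≤ 7, and 7 < 8. Contradiction.

Unsatisfiable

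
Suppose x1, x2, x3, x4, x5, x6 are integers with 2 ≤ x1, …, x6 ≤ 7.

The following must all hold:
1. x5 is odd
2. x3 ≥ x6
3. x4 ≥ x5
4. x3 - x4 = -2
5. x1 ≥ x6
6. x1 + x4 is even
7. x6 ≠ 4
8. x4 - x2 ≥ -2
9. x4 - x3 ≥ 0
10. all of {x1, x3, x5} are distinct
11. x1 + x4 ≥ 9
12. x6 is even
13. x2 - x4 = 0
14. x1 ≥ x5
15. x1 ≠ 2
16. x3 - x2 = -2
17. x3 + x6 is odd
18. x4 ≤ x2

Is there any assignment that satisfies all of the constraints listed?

One satisfying assignment is x1 = 7, x2 = 5, x3 = 3, x4 = 5, x5 = 5, x6 = 2.
For the less obvious constraints — constraint 4: x3 - x4 = -2; constraint 8: x4 - x2 = 0 — and the others hold by inspection.

Satisfiable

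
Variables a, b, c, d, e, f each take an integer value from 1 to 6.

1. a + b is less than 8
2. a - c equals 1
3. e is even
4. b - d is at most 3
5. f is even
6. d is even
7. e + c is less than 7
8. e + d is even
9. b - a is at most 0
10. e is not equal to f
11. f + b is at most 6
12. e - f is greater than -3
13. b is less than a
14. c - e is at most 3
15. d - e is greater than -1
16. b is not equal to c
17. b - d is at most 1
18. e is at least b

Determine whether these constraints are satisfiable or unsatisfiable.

The assignment a = 4, b = 2, c = 3, d = 2, e = 2, f = 4 works:
  constraint 1 holds since a + b = 6.
  constraint 2 holds since a - c = 1.
  constraint 4 holds since b - d = 0.
The rest check out directly.

Satisfiable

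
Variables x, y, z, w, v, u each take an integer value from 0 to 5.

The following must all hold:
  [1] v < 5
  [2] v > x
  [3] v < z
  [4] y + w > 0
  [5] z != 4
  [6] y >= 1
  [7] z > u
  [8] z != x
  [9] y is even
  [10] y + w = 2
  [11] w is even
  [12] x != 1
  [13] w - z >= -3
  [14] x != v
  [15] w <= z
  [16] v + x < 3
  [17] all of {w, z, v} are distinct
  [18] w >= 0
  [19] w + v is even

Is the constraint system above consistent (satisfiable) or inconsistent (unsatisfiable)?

Satisfiable

Try x = 0, y = 2, z = 3, w = 0, v = 2, u = 2.
Check constraint 4: y + w = 2; constraint 10: y + w = 2. The remaining constraints are straightforward to verify.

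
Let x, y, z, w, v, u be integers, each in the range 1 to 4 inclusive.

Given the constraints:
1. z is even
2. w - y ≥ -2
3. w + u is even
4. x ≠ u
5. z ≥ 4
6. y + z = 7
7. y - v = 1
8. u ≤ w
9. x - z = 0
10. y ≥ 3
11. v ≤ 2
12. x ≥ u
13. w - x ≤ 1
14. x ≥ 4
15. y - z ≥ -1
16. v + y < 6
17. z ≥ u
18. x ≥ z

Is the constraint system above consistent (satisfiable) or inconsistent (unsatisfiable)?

Satisfiable

The assignment x = 4, y = 3, z = 4, w = 4, v = 2, u = 2 works:
  constraint 2 holds since w - y = 1.
  constraint 6 holds since y + z = 7.
  constraint 7 holds since y - v = 1.
The rest check out directly.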